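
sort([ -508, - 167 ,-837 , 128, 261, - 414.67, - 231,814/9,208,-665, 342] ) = [ - 837,  -  665, - 508 ,-414.67, - 231, - 167,814/9,128, 208 , 261,  342]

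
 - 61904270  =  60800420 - 122704690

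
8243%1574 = 373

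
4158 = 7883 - 3725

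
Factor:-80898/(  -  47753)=2^1*3^1*17^( - 1) * 53^( - 2)*97^1*139^1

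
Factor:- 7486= - 2^1*19^1*197^1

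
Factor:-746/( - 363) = 2^1* 3^(-1)*11^(-2)*373^1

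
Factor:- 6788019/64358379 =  - 3^( - 1 )*7^2*17^( - 1 )*61^1*547^( - 1 ) * 757^1*769^( - 1)  =  - 2262673/21452793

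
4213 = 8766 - 4553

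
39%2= 1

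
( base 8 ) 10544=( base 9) 6086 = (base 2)1000101100100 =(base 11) 3388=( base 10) 4452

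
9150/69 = 3050/23 = 132.61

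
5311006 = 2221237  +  3089769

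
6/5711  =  6/5711 = 0.00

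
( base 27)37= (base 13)6a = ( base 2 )1011000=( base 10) 88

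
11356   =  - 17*( - 668 ) 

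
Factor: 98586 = 2^1 * 3^2*5477^1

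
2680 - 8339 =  - 5659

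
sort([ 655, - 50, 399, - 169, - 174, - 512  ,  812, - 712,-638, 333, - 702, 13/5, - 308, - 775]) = [ - 775, - 712, - 702, - 638, - 512, - 308, - 174, - 169, - 50,13/5,333,399,  655,  812 ]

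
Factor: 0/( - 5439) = 0  =  0^1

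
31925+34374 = 66299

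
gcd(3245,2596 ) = 649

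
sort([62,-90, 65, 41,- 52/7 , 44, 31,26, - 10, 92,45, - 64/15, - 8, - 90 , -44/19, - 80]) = [- 90, - 90, - 80,-10, - 8, - 52/7,-64/15, - 44/19, 26,31,41 , 44,45,62,65,92]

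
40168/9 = 4463  +  1/9 =4463.11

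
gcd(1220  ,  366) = 122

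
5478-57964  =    -  52486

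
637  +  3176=3813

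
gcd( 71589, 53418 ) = 3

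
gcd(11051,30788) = 43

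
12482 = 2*6241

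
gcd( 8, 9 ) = 1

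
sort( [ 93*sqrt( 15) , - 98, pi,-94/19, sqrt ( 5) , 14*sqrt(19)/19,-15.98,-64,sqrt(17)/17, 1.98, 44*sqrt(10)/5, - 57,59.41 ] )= [ - 98,  -  64, - 57,-15.98,  -  94/19,sqrt(17) /17,  1.98,sqrt( 5 ),pi, 14* sqrt( 19)/19, 44 * sqrt(10)/5, 59.41,93 * sqrt( 15 )]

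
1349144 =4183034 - 2833890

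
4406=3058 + 1348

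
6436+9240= 15676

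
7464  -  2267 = 5197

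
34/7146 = 17/3573 = 0.00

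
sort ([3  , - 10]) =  [ - 10,3]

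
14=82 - 68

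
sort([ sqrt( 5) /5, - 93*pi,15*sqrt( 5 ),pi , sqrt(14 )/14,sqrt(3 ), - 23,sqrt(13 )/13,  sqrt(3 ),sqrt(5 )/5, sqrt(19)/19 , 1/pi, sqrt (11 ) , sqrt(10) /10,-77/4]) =[-93*pi,- 23, - 77/4, sqrt ( 19 )/19,sqrt(14) /14,sqrt(13)/13, sqrt( 10)/10, 1/pi,  sqrt(5) /5, sqrt(5)/5,sqrt( 3),  sqrt(3 ),pi,sqrt(11 ),15*sqrt( 5)]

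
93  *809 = 75237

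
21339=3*7113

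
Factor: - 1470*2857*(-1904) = 7996400160 = 2^5*3^1*5^1*7^3*17^1*2857^1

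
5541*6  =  33246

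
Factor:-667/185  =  -5^( - 1 )*23^1*29^1*37^( - 1)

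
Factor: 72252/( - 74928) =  - 2^( - 2)*3^3 *7^ ( - 1) = - 27/28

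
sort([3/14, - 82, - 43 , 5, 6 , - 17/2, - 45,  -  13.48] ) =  [ - 82, - 45, - 43, - 13.48, - 17/2, 3/14, 5, 6]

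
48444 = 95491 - 47047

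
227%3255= 227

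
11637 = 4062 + 7575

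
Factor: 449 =449^1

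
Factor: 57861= 3^3*2143^1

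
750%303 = 144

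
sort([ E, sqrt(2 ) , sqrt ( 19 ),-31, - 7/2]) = [ - 31, - 7/2, sqrt( 2), E,sqrt ( 19)]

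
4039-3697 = 342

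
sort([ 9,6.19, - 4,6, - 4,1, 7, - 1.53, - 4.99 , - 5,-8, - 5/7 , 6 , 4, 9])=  [-8, - 5,-4.99,-4, - 4, -1.53, - 5/7, 1, 4,6, 6,6.19,7,9, 9 ]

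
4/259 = 4/259 =0.02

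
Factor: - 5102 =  - 2^1*2551^1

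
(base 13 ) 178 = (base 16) 10C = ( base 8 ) 414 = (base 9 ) 327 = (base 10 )268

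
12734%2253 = 1469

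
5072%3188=1884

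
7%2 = 1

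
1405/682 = 2 + 41/682 = 2.06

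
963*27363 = 26350569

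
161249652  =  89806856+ 71442796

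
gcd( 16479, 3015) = 9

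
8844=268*33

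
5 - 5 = 0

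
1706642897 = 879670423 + 826972474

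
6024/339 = 17 +87/113 = 17.77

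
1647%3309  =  1647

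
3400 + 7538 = 10938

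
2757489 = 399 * 6911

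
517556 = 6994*74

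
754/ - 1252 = - 377/626  =  - 0.60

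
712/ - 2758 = - 356/1379= - 0.26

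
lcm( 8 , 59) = 472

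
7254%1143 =396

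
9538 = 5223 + 4315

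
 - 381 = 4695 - 5076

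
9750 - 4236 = 5514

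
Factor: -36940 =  - 2^2*5^1*1847^1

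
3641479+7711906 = 11353385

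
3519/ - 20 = - 176+1/20  =  - 175.95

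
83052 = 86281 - 3229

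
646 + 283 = 929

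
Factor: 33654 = 2^1*3^1*71^1 * 79^1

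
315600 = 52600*6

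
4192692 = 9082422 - 4889730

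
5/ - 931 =-5/931 = - 0.01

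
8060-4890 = 3170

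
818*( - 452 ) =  -369736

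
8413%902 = 295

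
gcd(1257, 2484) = 3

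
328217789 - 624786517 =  - 296568728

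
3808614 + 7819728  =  11628342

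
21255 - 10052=11203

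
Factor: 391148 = 2^2*97787^1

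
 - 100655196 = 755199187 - 855854383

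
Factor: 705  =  3^1*5^1*47^1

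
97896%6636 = 4992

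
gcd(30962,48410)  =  2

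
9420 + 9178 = 18598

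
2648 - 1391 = 1257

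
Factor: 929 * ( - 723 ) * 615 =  - 413075205 = - 3^2*5^1*41^1*241^1*929^1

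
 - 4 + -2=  - 6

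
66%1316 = 66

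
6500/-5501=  - 6500/5501 = - 1.18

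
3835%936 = 91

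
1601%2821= 1601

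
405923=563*721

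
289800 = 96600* 3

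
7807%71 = 68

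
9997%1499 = 1003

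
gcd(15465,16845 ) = 15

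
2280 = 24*95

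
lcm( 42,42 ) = 42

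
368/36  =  92/9 = 10.22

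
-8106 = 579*(-14) 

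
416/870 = 208/435 = 0.48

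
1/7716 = 1/7716  =  0.00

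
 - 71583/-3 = 23861  +  0/1= 23861.00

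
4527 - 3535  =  992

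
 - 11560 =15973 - 27533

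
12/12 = 1= 1.00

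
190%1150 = 190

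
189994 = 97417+92577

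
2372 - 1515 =857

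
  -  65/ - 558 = 65/558=0.12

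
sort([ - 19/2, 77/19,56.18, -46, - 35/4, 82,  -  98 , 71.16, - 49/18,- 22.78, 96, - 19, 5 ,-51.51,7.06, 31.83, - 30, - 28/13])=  [-98, - 51.51, - 46, -30, - 22.78, - 19, - 19/2,  -  35/4, - 49/18, - 28/13, 77/19, 5,7.06, 31.83, 56.18,71.16,  82 , 96]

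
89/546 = 89/546 = 0.16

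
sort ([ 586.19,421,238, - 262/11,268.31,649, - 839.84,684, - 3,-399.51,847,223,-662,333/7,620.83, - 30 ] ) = [ - 839.84, -662, - 399.51,  -  30,  -  262/11,-3, 333/7,223,238,268.31,421,586.19,  620.83,649,684,847] 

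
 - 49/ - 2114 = 7/302 = 0.02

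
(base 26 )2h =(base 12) 59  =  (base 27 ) 2f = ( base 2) 1000101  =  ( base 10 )69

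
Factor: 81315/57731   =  3^2*5^1*13^1*139^1*57731^(-1)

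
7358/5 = 1471 + 3/5 = 1471.60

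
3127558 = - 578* (-5411) 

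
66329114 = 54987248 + 11341866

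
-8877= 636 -9513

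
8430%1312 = 558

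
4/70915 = 4/70915 = 0.00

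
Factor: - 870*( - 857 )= 2^1*3^1 * 5^1*29^1 * 857^1 = 745590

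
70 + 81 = 151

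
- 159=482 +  - 641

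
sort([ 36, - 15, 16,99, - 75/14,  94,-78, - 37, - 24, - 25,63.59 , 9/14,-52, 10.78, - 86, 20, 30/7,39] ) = [ - 86, - 78,-52, - 37, - 25, - 24 , - 15, -75/14,9/14,30/7, 10.78, 16, 20,36, 39, 63.59, 94,99] 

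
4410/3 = 1470 = 1470.00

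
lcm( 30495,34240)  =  1951680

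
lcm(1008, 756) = 3024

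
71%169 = 71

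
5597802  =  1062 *5271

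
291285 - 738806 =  - 447521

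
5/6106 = 5/6106 = 0.00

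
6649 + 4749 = 11398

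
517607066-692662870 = -175055804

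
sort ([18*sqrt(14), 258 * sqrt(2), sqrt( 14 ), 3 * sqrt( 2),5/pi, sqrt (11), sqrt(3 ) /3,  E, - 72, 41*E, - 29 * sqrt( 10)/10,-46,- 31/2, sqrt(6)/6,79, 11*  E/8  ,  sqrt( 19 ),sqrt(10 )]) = [ - 72,-46, - 31/2,-29 * sqrt(10)/10,  sqrt (6 ) /6,sqrt( 3)/3, 5/pi,E,sqrt(10 ) , sqrt ( 11),  11*E/8 , sqrt(14 ),  3*sqrt(2 ), sqrt ( 19),18*sqrt(14 ),  79,41*E,  258*sqrt (2)]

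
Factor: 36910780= 2^2*5^1 * 1845539^1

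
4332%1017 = 264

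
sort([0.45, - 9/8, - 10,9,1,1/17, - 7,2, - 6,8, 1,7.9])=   [-10,  -  7, - 6, - 9/8,1/17,0.45,  1, 1, 2,7.9,  8,9]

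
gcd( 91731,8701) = 1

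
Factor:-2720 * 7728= - 21020160 = -2^9*3^1*5^1*7^1*17^1 * 23^1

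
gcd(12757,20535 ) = 1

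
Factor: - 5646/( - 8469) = 2^1*3^( - 1) = 2/3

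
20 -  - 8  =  28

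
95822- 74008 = 21814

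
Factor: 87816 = 2^3*3^1*3659^1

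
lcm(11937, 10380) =238740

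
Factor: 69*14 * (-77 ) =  - 2^1 * 3^1*7^2*11^1*23^1 = - 74382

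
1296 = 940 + 356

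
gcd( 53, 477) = 53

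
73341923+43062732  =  116404655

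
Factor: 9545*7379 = 70432555=5^1 * 23^1*47^1*83^1*157^1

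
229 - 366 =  - 137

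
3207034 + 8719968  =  11927002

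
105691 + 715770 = 821461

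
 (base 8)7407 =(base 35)34w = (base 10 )3847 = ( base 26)5hp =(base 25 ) 63M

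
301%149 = 3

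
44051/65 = 677 + 46/65 = 677.71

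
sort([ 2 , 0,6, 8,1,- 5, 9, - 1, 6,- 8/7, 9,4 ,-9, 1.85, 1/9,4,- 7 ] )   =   [ - 9, - 7, - 5, - 8/7, - 1, 0,1/9, 1,  1.85,2, 4,  4, 6,  6,8, 9, 9]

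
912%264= 120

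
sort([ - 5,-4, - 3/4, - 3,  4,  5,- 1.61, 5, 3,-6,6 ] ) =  [ - 6, - 5,  -  4, - 3,-1.61, - 3/4, 3,4,5 , 5, 6 ]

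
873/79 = 873/79 = 11.05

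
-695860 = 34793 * ( - 20 )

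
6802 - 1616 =5186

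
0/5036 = 0 = 0.00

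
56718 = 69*822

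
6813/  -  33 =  - 2271/11 = - 206.45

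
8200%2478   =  766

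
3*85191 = 255573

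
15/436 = 15/436 = 0.03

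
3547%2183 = 1364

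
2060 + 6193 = 8253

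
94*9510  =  893940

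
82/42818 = 41/21409 = 0.00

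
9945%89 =66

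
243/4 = 60  +  3/4= 60.75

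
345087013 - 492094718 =- 147007705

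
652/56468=163/14117= 0.01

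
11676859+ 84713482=96390341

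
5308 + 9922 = 15230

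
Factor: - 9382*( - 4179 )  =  39207378 = 2^1*3^1 *7^1*199^1 * 4691^1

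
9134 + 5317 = 14451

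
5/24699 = 5/24699 = 0.00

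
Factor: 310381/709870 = 2^( - 1)*5^ ( - 1 )*7^ ( - 1)*211^1*1471^1*10141^( - 1)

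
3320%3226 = 94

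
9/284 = 9/284 = 0.03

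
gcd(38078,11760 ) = 2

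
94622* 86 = 8137492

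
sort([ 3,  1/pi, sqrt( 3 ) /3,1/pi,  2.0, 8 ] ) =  [ 1/pi,  1/pi, sqrt(3) /3,2.0, 3,8 ]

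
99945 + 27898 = 127843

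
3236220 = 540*5993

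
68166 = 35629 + 32537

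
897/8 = 897/8 = 112.12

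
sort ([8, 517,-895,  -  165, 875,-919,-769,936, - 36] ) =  [-919,-895, - 769 ,- 165, - 36,8,517,875, 936 ] 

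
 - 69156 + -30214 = - 99370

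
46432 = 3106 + 43326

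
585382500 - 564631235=20751265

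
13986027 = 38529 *363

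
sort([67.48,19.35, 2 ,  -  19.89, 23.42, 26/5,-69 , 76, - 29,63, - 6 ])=[ - 69,-29,-19.89, - 6, 2,26/5 , 19.35,23.42, 63, 67.48,76 ]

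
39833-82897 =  - 43064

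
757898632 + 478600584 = 1236499216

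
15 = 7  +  8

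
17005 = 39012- 22007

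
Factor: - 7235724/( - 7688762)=3617862/3844381 = 2^1*3^1 * 23^ (-1)*59^ ( - 1 )*2833^( - 1)*602977^1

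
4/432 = 1/108 = 0.01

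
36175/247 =36175/247  =  146.46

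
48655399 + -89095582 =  - 40440183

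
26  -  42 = - 16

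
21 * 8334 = 175014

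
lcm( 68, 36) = 612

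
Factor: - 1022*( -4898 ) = 5005756 = 2^2*7^1*31^1*73^1*79^1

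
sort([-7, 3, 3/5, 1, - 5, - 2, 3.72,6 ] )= [- 7, - 5, - 2, 3/5,1,3, 3.72, 6]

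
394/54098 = 197/27049 = 0.01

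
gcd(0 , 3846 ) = 3846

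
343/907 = 343/907 = 0.38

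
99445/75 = 1325  +  14/15= 1325.93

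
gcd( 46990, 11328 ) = 2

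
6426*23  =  147798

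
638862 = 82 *7791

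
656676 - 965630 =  - 308954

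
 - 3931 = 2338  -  6269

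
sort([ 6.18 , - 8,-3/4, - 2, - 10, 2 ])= [-10 , -8, - 2, - 3/4, 2, 6.18 ] 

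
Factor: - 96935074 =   -  2^1*19^1 *271^1*9413^1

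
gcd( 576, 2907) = 9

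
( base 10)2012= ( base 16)7dc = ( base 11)156a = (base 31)22s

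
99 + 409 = 508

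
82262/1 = 82262= 82262.00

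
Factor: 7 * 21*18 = 2646 = 2^1*3^3 * 7^2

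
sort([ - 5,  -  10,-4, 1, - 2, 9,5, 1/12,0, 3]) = [ - 10,  -  5, - 4, - 2, 0, 1/12, 1, 3, 5  ,  9]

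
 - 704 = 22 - 726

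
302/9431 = 302/9431 = 0.03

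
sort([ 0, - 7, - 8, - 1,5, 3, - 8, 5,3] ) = [ - 8, - 8, - 7, - 1,0,  3 , 3,  5,5 ] 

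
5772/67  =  5772/67= 86.15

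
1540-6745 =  - 5205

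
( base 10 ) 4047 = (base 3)12112220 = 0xfcf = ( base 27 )5EO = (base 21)93f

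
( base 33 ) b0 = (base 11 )300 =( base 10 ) 363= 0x16B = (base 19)102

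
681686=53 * 12862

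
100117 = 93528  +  6589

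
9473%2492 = 1997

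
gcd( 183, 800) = 1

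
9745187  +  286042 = 10031229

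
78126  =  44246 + 33880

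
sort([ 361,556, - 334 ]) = [ - 334,361,556] 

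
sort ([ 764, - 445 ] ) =[-445 , 764 ] 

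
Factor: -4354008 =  - 2^3 *3^1 * 43^1*4219^1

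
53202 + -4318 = 48884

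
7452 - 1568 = 5884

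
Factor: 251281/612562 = 2^( - 1)*59^1 *61^( - 1)*4259^1*5021^(-1 )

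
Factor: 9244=2^2*2311^1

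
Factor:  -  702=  - 2^1*3^3*13^1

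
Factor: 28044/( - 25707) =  - 2^2*3^1*11^( - 1 ) = -  12/11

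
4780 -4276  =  504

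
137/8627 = 137/8627  =  0.02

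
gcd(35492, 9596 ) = 4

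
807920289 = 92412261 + 715508028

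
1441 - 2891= - 1450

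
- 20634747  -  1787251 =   -  22421998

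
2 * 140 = 280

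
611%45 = 26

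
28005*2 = 56010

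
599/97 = 6 + 17/97 = 6.18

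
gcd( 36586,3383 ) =1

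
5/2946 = 5/2946 = 0.00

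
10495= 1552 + 8943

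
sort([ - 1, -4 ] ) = [  -  4, - 1 ]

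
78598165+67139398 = 145737563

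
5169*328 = 1695432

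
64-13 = 51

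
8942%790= 252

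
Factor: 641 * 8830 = 2^1*5^1 * 641^1*883^1 = 5660030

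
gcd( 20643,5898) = 2949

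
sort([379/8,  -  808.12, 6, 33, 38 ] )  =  [  -  808.12, 6,33,38,  379/8 ] 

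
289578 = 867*334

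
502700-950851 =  - 448151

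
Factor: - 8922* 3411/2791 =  - 2^1* 3^3*379^1*1487^1*2791^( - 1) =- 30432942/2791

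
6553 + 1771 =8324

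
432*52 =22464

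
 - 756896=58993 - 815889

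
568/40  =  71/5 = 14.20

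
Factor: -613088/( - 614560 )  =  5^( - 1)*7^2 * 17^1*167^(- 1)=833/835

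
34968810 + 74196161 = 109164971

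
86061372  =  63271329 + 22790043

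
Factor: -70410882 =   -  2^1 * 3^1*11735147^1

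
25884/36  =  719=719.00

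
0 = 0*6902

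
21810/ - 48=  - 3635/8= -454.38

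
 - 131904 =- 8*16488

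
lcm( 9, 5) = 45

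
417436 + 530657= 948093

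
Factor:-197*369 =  - 72693=- 3^2*41^1*197^1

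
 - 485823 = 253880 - 739703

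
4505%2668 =1837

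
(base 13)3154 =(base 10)6829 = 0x1aad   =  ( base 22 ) E29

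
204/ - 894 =-1 + 115/149  =  -0.23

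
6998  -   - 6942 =13940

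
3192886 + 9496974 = 12689860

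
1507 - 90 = 1417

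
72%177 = 72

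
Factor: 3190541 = 1493^1*2137^1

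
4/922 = 2/461=0.00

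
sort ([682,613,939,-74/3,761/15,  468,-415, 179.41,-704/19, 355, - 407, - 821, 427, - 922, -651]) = [ - 922,  -  821, - 651,-415,  -  407, - 704/19, -74/3,761/15,179.41, 355 , 427,  468, 613, 682,939] 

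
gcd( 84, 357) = 21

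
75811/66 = 75811/66 = 1148.65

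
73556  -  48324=25232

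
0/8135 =0 = 0.00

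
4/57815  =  4/57815  =  0.00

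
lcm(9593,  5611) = 297383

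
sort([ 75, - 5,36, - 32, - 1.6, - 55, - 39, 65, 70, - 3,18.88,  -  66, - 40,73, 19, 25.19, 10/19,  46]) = [-66,-55,-40, - 39, - 32, - 5,- 3,-1.6, 10/19, 18.88,19, 25.19, 36,46, 65,70, 73,75 ] 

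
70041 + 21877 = 91918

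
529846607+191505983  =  721352590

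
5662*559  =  3165058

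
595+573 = 1168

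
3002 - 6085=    - 3083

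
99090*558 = 55292220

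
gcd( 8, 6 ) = 2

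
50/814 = 25/407 = 0.06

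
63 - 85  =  -22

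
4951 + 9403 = 14354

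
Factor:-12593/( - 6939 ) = 3^(  -  3)  *7^2 =49/27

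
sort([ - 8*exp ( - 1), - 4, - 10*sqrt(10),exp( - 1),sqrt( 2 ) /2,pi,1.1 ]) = [  -  10*sqrt ( 10), - 4, -8*exp(-1), exp( - 1 ), sqrt( 2 )/2,1.1, pi ]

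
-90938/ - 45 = 2020 + 38/45 = 2020.84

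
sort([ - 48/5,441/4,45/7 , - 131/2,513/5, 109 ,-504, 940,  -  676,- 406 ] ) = [ - 676, - 504, - 406,-131/2,  -  48/5, 45/7, 513/5, 109,  441/4, 940] 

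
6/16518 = 1/2753=0.00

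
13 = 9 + 4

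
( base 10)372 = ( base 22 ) GK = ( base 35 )AM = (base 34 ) AW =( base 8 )564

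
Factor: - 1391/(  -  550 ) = 2^( - 1 ) * 5^( - 2) * 11^( - 1) * 13^1*107^1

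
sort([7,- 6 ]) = [-6  ,  7]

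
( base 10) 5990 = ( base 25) 9ef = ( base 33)5gh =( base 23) B7A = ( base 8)13546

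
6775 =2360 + 4415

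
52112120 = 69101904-16989784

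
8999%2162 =351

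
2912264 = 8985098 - 6072834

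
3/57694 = 3/57694 = 0.00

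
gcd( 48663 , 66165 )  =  3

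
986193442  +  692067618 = 1678261060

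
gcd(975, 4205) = 5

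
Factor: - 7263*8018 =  - 2^1*3^3  *19^1*211^1* 269^1 = -58234734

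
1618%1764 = 1618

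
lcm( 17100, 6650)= 119700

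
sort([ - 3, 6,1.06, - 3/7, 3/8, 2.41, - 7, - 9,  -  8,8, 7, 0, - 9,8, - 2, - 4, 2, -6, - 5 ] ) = [ - 9,  -  9,  -  8,-7, - 6, - 5, - 4, - 3, - 2, - 3/7, 0,3/8, 1.06,  2,  2.41 , 6, 7 , 8,  8] 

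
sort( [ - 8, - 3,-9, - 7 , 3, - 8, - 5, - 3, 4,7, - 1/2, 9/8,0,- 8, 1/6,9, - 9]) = [ - 9, - 9 ,-8, - 8, - 8 , - 7, - 5 , - 3 , - 3,-1/2,0,1/6,9/8,3,4, 7 , 9 ] 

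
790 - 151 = 639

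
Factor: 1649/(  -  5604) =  -2^( - 2)*3^( - 1 )*17^1*97^1*467^(-1 )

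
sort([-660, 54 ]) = [ - 660, 54 ] 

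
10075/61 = 165+10/61= 165.16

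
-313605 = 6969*(-45)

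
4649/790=4649/790  =  5.88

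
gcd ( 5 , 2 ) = 1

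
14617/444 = 32+409/444=32.92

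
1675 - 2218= - 543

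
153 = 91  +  62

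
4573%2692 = 1881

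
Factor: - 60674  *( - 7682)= 466097668 = 2^2*23^2*167^1*1319^1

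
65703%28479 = 8745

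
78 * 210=16380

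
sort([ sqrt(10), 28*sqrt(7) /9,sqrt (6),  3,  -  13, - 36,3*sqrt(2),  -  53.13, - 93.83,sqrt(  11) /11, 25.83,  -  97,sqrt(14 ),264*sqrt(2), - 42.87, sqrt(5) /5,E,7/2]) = [ - 97, - 93.83, - 53.13, - 42.87, - 36,-13, sqrt(11 )/11,sqrt( 5) /5,sqrt(6),E, 3,sqrt(10 ),7/2, sqrt(14 ),3*sqrt(2),28 * sqrt( 7)/9,25.83,264 * sqrt( 2)] 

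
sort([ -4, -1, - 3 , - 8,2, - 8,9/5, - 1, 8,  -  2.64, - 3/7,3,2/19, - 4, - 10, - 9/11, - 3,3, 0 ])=[ - 10, - 8, - 8,  -  4, - 4, - 3, - 3, - 2.64, - 1, - 1, - 9/11,  -  3/7,0, 2/19, 9/5, 2 , 3, 3, 8 ]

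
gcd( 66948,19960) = 4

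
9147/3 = 3049= 3049.00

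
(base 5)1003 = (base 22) 5I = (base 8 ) 200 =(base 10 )128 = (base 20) 68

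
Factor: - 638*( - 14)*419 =2^2 * 7^1*11^1*29^1*419^1 = 3742508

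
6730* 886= 5962780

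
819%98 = 35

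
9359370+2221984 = 11581354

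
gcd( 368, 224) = 16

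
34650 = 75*462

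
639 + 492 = 1131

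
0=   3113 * 0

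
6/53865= 2/17955  =  0.00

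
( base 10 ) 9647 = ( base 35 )7UM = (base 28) c8f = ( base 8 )22657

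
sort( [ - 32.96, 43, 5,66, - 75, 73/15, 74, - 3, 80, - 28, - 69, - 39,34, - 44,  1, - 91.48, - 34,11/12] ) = [ - 91.48, - 75, - 69, - 44, - 39, - 34, - 32.96, - 28 , - 3,11/12,  1 , 73/15,5, 34,43,66,74,  80]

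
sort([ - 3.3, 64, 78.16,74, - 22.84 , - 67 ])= [  -  67, - 22.84, - 3.3, 64,  74,78.16 ]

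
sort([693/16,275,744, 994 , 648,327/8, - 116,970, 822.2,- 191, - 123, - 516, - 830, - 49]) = [ - 830, - 516, - 191,-123, - 116,  -  49, 327/8 , 693/16, 275,648,744,  822.2,970,994 ]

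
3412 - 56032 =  - 52620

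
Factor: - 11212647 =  - 3^1 * 29^1*359^2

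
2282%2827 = 2282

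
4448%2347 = 2101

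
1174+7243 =8417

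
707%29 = 11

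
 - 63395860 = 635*(-99836) 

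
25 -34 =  - 9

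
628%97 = 46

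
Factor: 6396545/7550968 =2^ ( - 3)*5^1*943871^( - 1) * 1279309^1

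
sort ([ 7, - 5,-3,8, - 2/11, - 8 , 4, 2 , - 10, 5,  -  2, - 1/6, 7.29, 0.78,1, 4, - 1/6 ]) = [ - 10, - 8,-5,-3 , - 2 , - 2/11, - 1/6, - 1/6,0.78,1 , 2,  4,4 , 5, 7, 7.29,8 ]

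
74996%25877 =23242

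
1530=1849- 319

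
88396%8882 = 8458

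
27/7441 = 27/7441 = 0.00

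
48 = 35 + 13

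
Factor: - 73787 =  -  7^1*83^1 * 127^1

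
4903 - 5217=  - 314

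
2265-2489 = - 224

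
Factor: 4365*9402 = 41039730 = 2^1*3^3*5^1*97^1*1567^1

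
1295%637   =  21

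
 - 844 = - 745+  - 99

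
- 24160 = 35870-60030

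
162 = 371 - 209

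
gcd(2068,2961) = 47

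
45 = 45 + 0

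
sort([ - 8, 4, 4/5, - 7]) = [-8, - 7, 4/5, 4 ] 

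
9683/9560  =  1 + 123/9560= 1.01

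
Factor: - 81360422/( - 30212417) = 2^1*11^1*13^1 * 17^(- 1 ) *71^(- 1) * 25031^ (-1)*284477^1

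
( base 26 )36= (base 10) 84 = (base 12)70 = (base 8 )124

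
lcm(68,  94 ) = 3196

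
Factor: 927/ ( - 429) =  - 309/143 = - 3^1 *11^( - 1 )*13^( - 1)*103^1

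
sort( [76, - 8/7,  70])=[-8/7, 70,76] 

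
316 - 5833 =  - 5517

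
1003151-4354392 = - 3351241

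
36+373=409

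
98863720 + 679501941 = 778365661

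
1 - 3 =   -  2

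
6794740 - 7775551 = - 980811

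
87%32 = 23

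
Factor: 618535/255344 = 2^( - 4 )*5^1*15959^( - 1)*123707^1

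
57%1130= 57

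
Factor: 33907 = 41^1*827^1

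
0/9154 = 0 = 0.00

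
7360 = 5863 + 1497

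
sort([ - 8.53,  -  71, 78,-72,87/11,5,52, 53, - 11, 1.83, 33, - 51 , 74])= [ - 72, - 71, - 51,-11 ,  -  8.53,1.83,5,87/11,33,  52,53,74, 78 ] 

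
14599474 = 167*87422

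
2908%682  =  180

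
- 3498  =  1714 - 5212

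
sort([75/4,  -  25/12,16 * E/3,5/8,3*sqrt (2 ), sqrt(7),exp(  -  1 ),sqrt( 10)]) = [ - 25/12,exp( - 1),5/8,sqrt( 7), sqrt(10),3*sqrt ( 2),16*E/3,  75/4 ] 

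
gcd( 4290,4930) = 10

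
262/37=262/37  =  7.08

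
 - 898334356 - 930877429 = -1829211785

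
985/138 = 985/138 = 7.14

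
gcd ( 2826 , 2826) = 2826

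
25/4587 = 25/4587=0.01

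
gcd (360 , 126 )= 18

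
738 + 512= 1250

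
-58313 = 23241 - 81554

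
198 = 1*198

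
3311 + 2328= 5639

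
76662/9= 8518 = 8518.00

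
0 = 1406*0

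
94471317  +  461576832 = 556048149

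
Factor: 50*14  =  2^2*5^2 * 7^1= 700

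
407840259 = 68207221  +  339633038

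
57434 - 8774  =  48660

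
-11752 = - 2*5876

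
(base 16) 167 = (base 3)111022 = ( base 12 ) 25b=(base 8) 547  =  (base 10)359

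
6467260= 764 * 8465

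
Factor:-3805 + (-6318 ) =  - 10123 = -53^1*191^1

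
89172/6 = 14862 = 14862.00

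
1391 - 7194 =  - 5803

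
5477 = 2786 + 2691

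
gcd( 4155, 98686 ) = 1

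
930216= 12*77518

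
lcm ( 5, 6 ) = 30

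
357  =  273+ 84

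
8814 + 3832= 12646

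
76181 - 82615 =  - 6434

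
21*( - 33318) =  - 699678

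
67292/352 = 191+15/88 = 191.17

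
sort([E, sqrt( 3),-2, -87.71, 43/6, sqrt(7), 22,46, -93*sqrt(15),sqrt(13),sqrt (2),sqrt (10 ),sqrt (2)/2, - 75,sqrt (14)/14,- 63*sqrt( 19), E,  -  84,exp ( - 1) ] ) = [ - 93*sqrt (15), - 63*sqrt(19 ), - 87.71, - 84, - 75, - 2 , sqrt(14)/14,exp( - 1),sqrt(2)/2, sqrt(2),sqrt( 3),sqrt (7 ),E,E, sqrt(10 ),sqrt(13), 43/6,22, 46] 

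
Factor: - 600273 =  - 3^2*66697^1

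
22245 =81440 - 59195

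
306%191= 115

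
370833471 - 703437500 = - 332604029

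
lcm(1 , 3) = 3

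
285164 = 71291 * 4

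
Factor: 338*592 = 2^5*13^2*37^1 = 200096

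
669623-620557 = 49066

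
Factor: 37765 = 5^1*7^1*13^1  *  83^1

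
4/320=1/80= 0.01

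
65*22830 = 1483950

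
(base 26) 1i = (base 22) 20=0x2C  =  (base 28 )1g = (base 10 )44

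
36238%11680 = 1198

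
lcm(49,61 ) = 2989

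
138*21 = 2898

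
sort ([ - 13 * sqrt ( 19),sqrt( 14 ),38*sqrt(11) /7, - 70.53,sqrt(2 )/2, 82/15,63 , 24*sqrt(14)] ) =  [ -70.53,-13*sqrt(19), sqrt( 2) /2,sqrt(14 ),82/15,38*sqrt(11)/7,63,24*sqrt (14) ] 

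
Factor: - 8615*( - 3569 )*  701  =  21553601435  =  5^1*43^1*83^1*701^1*1723^1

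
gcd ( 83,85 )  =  1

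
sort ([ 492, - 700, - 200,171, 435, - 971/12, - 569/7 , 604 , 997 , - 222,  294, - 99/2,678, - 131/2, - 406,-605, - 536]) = [ - 700, - 605, - 536, - 406, - 222,-200, - 569/7 ,  -  971/12,-131/2, - 99/2, 171, 294, 435,492 , 604 , 678, 997 ]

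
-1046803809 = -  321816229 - 724987580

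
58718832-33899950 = 24818882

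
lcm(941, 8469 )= 8469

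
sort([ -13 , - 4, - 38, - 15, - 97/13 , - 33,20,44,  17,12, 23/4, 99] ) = [ - 38 , - 33, - 15 , - 13, - 97/13, - 4, 23/4 , 12, 17,  20,44, 99] 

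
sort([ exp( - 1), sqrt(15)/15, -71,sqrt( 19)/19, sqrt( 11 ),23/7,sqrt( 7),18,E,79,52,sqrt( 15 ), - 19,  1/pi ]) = [ - 71, - 19 , sqrt( 19) /19 , sqrt( 15 )/15,1/pi,exp( -1),sqrt( 7),E, 23/7,sqrt( 11),sqrt(15), 18,52,79] 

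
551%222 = 107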